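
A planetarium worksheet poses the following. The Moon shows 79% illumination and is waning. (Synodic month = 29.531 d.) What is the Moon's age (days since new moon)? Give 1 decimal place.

cos θ = 1 − 2f = -0.580, giving a principal value of 125.5°.
Since the Moon is past full (waning), take the reflex angle: θ = 360° − 125.5° = 234.5°.
Age = 29.531 × 234.5°/360° ≈ 19.24 days.

19.2 days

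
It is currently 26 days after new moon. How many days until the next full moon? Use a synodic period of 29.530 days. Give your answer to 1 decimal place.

Full moon occurs at elongation 180°, i.e. at age 29.530 × 180/360 = 14.765 d.
Already past this cycle's full moon; the next is at 14.765 + 29.530 = 44.295 d, so 44.295 − 26 = 18.295 days.

18.3 days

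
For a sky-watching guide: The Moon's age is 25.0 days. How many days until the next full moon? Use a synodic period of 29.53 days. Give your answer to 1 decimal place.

19.3 days

Full moon is 0.5 of the way through the cycle: age 0.5 × 29.53 = 14.765 d.
This lunation's full moon (14.765 d) has passed, so add one period: 44.295 − 25.0 = 19.295 days.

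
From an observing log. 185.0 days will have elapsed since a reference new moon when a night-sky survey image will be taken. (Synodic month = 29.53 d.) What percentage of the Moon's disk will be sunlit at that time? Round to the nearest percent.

55%

Reduce mod P: 185.0 − 6×29.53 = 7.82 d into the current lunation.
Elongation θ = 360° × 7.82/29.53 ≈ 95.3°.
cos 95.3° = (-0.093), so f = (1 − (-0.093))/2 = 0.546, so 55%.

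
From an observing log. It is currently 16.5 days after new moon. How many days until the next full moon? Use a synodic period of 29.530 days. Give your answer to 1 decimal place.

27.8 days

Full moon occurs at elongation 180°, i.e. at age 29.530 × 180/360 = 14.765 d.
This lunation's full moon (14.765 d) has passed, so add one period: 44.295 − 16.5 = 27.795 days.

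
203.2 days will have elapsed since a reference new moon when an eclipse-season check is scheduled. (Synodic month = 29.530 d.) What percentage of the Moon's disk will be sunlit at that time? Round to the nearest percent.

203.2/29.530 = 6.881 lunations, so 6 complete cycles and 26.02 d into the next.
The Moon has covered 26.02/29.530 of its cycle, so θ ≈ 360° × 26.02/29.530 = 317.2°.
Illuminated fraction = (1 − cos 317.2°)/2 = (1 − 0.734)/2 ≈ 0.133, so 13%.

13%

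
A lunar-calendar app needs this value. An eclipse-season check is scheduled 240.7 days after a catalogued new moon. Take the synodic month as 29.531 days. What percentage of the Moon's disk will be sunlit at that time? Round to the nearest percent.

21%

Reduce mod P: 240.7 − 8×29.531 = 4.45 d into the current lunation.
Phase angle: θ = 360°·(4.45 d)/(29.531 d) = 54.3°.
cos 54.3° = 0.584, so f = (1 − 0.584)/2 = 0.208, so 21%.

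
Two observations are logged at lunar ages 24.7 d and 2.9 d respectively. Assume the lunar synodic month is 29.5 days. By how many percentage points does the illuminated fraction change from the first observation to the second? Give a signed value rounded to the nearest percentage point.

First observation: θ = 360°·24.7/29.5 = 301.4°, so f = 0.239.
Second observation: θ = 35.4°, f = 0.092.
Δf = 0.092 − 0.239 = -0.147, i.e. -15 pp.

-15 percentage points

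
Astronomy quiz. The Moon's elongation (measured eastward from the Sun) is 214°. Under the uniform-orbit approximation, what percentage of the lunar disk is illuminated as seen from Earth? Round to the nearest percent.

91%

Half-versine of 214°: (1 − (-0.829))/2 = 0.915, i.e. 91%.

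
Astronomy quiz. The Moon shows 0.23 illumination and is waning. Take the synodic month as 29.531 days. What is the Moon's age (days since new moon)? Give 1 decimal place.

cos θ = 1 − 2f = 0.540, giving a principal value of 57.3°.
A waning Moon lies in 180°–360°, so θ = 360° − 57.3° = 302.7°.
At 360°/29.531 d per day, 302.7° corresponds to 24.83 days.

24.8 days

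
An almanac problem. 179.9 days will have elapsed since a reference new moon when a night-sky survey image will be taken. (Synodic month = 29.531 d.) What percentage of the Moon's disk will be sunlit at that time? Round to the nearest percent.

Reduce mod P: 179.9 − 6×29.531 = 2.71 d into the current lunation.
The Moon has covered 2.71/29.531 of its cycle, so θ ≈ 360° × 2.71/29.531 = 33.1°.
With cos θ = 0.838, the lit fraction is (1 − 0.838)/2 ≈ 0.081, so 8%.

8%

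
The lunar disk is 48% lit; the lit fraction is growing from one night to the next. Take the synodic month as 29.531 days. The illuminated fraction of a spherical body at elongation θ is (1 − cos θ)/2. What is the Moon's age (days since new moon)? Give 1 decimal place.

7.2 days

Invert f = (1 − cos θ)/2 to get cos θ = 1 − 2(0.48) = 0.040, hence θ₀ = arccos 0.040 = 87.7°.
The Moon is waxing (0°–180°), so θ = 87.7° directly.
That fraction of the synodic month is 87.7/360 × 29.531 d ≈ 7.19 d.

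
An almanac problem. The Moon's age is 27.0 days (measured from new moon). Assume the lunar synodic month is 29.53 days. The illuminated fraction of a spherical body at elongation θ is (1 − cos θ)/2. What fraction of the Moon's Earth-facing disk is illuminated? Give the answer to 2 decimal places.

0.07

The Moon has covered 27.0/29.53 of its cycle, so θ ≈ 360° × 27.0/29.53 = 329.2°.
cos 329.2° = 0.859, so f = (1 − 0.859)/2 = 0.071.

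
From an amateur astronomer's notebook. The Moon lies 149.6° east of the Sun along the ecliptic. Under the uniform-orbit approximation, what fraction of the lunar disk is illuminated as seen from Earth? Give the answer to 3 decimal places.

Half-versine of 149.6°: (1 − (-0.863))/2 = 0.931.

0.931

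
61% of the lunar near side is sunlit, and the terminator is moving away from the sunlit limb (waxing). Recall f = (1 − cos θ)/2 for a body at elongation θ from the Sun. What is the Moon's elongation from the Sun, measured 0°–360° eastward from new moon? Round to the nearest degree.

103°

From f = (1 − cos θ)/2: cos θ = 1 − 2×0.61 = -0.220; arccos → 102.7°.
Before full moon the principal value applies: θ = 102.7°.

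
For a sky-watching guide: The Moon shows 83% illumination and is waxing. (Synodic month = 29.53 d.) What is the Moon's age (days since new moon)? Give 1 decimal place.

Invert f = (1 − cos θ)/2 to get cos θ = 1 − 2(0.83) = -0.660, hence θ₀ = arccos -0.660 = 131.3°.
Before full moon the principal value applies: θ = 131.3°.
That fraction of the synodic month is 131.3/360 × 29.53 d ≈ 10.77 d.

10.8 days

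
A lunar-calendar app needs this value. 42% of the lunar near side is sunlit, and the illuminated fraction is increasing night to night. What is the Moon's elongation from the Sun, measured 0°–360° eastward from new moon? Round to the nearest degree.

81°

Invert f = (1 − cos θ)/2 to get cos θ = 1 − 2(0.42) = 0.160, hence θ₀ = arccos 0.160 = 80.8°.
Before full moon the principal value applies: θ = 80.8°.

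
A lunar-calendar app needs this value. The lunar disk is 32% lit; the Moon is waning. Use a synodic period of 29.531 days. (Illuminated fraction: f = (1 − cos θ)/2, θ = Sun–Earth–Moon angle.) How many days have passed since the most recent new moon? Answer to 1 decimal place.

From f = (1 − cos θ)/2: cos θ = 1 − 2×0.32 = 0.360; arccos → 68.9°.
Waning ⇒ past full, so θ = 360° − 68.9° = 291.1°.
That fraction of the synodic month is 291.1/360 × 29.531 d ≈ 23.88 d.

23.9 days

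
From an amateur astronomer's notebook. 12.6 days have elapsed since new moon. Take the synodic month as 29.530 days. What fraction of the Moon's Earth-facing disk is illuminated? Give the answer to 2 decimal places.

Elongation θ = 360° × 12.6/29.530 ≈ 153.6°.
With cos θ = (-0.896), the lit fraction is (1 − (-0.896))/2 ≈ 0.948.

0.95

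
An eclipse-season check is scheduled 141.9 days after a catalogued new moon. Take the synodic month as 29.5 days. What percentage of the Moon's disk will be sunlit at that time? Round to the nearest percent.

141.9/29.5 = 4.810 lunations, so 4 complete cycles and 23.90 d into the next.
Elongation θ = 360° × 23.90/29.5 ≈ 291.7°.
Illuminated fraction = (1 − cos 291.7°)/2 = (1 − 0.369)/2 ≈ 0.315, so 32%.

32%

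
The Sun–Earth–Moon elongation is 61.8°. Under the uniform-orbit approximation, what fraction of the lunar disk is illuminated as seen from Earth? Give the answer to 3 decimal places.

f = (1 − cos 61.8°)/2 = (1 − 0.473)/2 ≈ 0.264.

0.264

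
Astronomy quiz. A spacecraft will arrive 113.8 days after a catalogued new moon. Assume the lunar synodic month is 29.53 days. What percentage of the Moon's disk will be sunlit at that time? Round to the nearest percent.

20%

Reduce mod P: 113.8 − 3×29.53 = 25.21 d into the current lunation.
The Moon has covered 25.21/29.53 of its cycle, so θ ≈ 360° × 25.21/29.53 = 307.3°.
With cos θ = 0.606, the lit fraction is (1 − 0.606)/2 ≈ 0.197, so 20%.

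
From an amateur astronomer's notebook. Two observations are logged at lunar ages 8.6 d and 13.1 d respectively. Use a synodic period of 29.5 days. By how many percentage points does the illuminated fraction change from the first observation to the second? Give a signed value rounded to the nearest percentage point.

First observation: θ = 360°·8.6/29.5 = 104.9°, so f = 0.629.
Second observation: θ = 159.9°, f = 0.969.
Δf = 0.969 − 0.629 = +0.340, i.e. +34 pp.

+34 pp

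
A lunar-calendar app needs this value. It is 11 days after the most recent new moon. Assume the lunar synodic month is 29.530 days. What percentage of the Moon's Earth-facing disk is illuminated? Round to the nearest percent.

The Moon has covered 11/29.530 of its cycle, so θ ≈ 360° × 11/29.530 = 134.1°.
Illuminated fraction = (1 − cos 134.1°)/2 = (1 − (-0.696))/2 ≈ 0.848, so 85%.

85%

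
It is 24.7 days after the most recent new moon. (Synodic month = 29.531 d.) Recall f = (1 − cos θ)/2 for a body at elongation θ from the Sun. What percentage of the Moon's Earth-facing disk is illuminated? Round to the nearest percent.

24%

The Moon has covered 24.7/29.531 of its cycle, so θ ≈ 360° × 24.7/29.531 = 301.1°.
cos 301.1° = 0.517, so f = (1 − 0.517)/2 = 0.242, so 24%.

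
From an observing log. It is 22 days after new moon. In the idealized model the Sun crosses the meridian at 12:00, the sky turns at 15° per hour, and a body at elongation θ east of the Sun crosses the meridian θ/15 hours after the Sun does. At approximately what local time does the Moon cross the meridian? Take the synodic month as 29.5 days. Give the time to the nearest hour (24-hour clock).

The Moon has covered 22/29.5 of its cycle, so θ ≈ 360° × 22/29.5 = 268.5°.
The Moon trails the Sun by θ/15 = 268.5/15 ≈ 17.90 hours.
12:00 + 17.90 h ≈ 05:54 → 06:00 to the nearest hour.

06:00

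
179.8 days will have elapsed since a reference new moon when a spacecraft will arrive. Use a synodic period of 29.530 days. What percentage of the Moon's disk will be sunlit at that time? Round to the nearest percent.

Reduce mod P: 179.8 − 6×29.530 = 2.62 d into the current lunation.
Phase angle: θ = 360°·(2.62 d)/(29.530 d) = 31.9°.
cos 31.9° = 0.849, so f = (1 − 0.849)/2 = 0.076, so 8%.

8%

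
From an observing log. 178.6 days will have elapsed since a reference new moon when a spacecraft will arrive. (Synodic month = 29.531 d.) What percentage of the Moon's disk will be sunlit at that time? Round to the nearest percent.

178.6/29.531 = 6.048 lunations, so 6 complete cycles and 1.41 d into the next.
The Moon has covered 1.41/29.531 of its cycle, so θ ≈ 360° × 1.41/29.531 = 17.2°.
cos 17.2° = 0.955, so f = (1 − 0.955)/2 = 0.022, so 2%.

2%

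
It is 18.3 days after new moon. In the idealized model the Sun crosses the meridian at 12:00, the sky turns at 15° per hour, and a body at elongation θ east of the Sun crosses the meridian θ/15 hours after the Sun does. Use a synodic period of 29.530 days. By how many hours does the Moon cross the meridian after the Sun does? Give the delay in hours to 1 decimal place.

14.9 h

Phase angle: θ = 360°·(18.3 d)/(29.530 d) = 223.1°.
At 15° of sky rotation per hour, 223.1° corresponds to a 14.87 h lag.
So the Moon crosses the meridian 14.87 h after the Sun.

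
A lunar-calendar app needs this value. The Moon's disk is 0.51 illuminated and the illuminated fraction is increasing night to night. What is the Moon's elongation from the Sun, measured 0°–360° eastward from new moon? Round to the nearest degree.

Invert f = (1 − cos θ)/2 to get cos θ = 1 − 2(0.51) = -0.020, hence θ₀ = arccos -0.020 = 91.1°.
Waxing ⇒ before full, so θ = 91.1°.

91°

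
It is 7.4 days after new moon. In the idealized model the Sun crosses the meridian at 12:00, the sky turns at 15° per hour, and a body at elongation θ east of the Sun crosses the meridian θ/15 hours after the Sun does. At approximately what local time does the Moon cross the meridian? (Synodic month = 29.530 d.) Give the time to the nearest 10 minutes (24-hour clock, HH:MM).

18:00

The Moon has covered 7.4/29.530 of its cycle, so θ ≈ 360° × 7.4/29.530 = 90.2°.
At 15° of sky rotation per hour, 90.2° corresponds to a 6.01 h lag.
12:00 + 6.014 h ≈ 18:01 → 18:00 to the nearest ten minutes.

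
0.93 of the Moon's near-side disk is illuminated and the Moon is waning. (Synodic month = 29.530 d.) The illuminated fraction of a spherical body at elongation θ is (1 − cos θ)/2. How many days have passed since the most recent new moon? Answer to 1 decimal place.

17.3 days

cos θ = 1 − 2f = -0.860, giving a principal value of 149.3°.
Since the Moon is past full (waning), take the reflex angle: θ = 360° − 149.3° = 210.7°.
Age = 29.530 × 210.7°/360° ≈ 17.28 days.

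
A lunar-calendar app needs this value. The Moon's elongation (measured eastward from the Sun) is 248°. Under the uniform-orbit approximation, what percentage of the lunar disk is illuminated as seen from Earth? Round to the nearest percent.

69%

cos 248° = (-0.375), so f = (1 − (-0.375))/2 = 0.687, i.e. 69%.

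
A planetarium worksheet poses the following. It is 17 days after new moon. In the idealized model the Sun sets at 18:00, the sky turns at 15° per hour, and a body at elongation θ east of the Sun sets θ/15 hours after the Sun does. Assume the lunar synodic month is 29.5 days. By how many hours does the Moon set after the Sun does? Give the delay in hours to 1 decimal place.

Phase angle: θ = 360°·(17 d)/(29.5 d) = 207.5°.
The Moon trails the Sun by θ/15 = 207.5/15 ≈ 13.83 hours.
So the Moon sets 13.83 h after the Sun.

13.8 h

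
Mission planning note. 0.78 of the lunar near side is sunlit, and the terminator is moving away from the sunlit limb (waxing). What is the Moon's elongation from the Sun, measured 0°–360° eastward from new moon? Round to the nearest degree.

From f = (1 − cos θ)/2: cos θ = 1 − 2×0.78 = -0.560; arccos → 124.1°.
Before full moon the principal value applies: θ = 124.1°.

124°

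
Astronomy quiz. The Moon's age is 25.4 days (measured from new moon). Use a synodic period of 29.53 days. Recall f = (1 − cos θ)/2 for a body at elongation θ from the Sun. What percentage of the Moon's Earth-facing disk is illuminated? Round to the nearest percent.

Elongation θ = 360° × 25.4/29.53 ≈ 309.7°.
Illuminated fraction = (1 − cos 309.7°)/2 = (1 − 0.638)/2 ≈ 0.181, so 18%.

18%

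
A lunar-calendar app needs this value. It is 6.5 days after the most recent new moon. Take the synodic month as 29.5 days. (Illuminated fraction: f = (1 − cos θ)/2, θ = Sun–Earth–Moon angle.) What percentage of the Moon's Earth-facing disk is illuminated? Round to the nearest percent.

41%

Phase angle: θ = 360°·(6.5 d)/(29.5 d) = 79.3°.
Illuminated fraction = (1 − cos 79.3°)/2 = (1 − 0.185)/2 ≈ 0.407, so 41%.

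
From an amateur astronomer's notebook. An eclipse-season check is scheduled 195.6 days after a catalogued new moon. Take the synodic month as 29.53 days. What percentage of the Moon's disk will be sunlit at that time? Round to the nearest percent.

195.6 d spans 6 complete synodic months (6 × 29.53 = 177.18 d) plus 18.42 d.
Elongation θ = 360° × 18.42/29.53 ≈ 224.6°.
Illuminated fraction = (1 − cos 224.6°)/2 = (1 − (-0.713))/2 ≈ 0.856, so 86%.

86%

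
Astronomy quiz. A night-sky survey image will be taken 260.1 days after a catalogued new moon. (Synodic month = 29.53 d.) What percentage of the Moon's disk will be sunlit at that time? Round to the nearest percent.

32%

260.1 d spans 8 complete synodic months (8 × 29.53 = 236.24 d) plus 23.86 d.
Elongation θ = 360° × 23.86/29.53 ≈ 290.9°.
With cos θ = 0.356, the lit fraction is (1 − 0.356)/2 ≈ 0.322, so 32%.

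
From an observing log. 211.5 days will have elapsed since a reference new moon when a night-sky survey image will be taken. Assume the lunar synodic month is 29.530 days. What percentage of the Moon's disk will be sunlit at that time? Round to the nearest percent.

211.5 d spans 7 complete synodic months (7 × 29.530 = 206.71 d) plus 4.79 d.
Phase angle: θ = 360°·(4.79 d)/(29.530 d) = 58.4°.
cos 58.4° = 0.524, so f = (1 − 0.524)/2 = 0.238, so 24%.

24%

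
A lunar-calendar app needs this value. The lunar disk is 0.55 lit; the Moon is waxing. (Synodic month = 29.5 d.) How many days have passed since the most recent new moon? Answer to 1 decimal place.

7.8 days

From f = (1 − cos θ)/2: cos θ = 1 − 2×0.55 = -0.100; arccos → 95.7°.
The Moon is waxing (0°–180°), so θ = 95.7° directly.
That fraction of the synodic month is 95.7/360 × 29.5 d ≈ 7.85 d.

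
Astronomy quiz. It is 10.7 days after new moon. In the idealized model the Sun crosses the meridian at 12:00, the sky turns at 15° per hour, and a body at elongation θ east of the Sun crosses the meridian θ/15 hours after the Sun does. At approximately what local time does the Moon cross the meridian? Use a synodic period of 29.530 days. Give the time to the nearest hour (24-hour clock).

Phase angle: θ = 360°·(10.7 d)/(29.530 d) = 130.4°.
The Moon trails the Sun by θ/15 = 130.4/15 ≈ 8.70 hours.
12:00 + 8.70 h ≈ 20:42 → 21:00 to the nearest hour.

21:00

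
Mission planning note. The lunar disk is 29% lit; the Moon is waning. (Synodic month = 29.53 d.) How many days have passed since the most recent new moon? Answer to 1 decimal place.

Invert f = (1 − cos θ)/2 to get cos θ = 1 − 2(0.29) = 0.420, hence θ₀ = arccos 0.420 = 65.2°.
A waning Moon lies in 180°–360°, so θ = 360° − 65.2° = 294.8°.
At 360°/29.53 d per day, 294.8° corresponds to 24.18 days.

24.2 days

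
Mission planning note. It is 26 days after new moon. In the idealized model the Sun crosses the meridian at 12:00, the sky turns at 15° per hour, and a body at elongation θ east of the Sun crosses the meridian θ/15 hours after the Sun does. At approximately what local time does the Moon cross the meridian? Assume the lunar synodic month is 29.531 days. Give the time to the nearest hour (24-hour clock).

Elongation θ = 360° × 26/29.531 ≈ 317.0°.
Delay after the Sun = 317.0° / (15°/h) ≈ 21.13 h.
12:00 + 21.13 h ≈ 09:08 → 09:00 to the nearest hour.

09:00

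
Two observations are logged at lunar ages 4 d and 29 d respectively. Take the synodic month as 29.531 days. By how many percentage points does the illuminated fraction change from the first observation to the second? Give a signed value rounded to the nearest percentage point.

θ₁ = 360° × 4/29.531 = 48.8°, f₁ = (1 − cos θ₁)/2 = 0.170.
θ₂ = 360° × 29/29.531 = 353.5°, f₂ = (1 − cos θ₂)/2 = 0.003.
Change = f₂ − f₁ = -0.167 → -17 percentage points.

-17 percentage points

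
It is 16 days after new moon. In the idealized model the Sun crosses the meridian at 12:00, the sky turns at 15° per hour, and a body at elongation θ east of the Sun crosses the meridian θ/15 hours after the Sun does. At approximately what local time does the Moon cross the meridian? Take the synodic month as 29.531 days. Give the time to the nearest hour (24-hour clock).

01:00

Elongation θ = 360° × 16/29.531 ≈ 195.0°.
The Moon trails the Sun by θ/15 = 195.0/15 ≈ 13.00 hours.
12:00 + 13.00 h ≈ 01:00 → 01:00 to the nearest hour.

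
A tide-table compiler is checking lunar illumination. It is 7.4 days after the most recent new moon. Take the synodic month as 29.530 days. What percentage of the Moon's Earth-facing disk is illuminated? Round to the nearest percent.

50%

Phase angle: θ = 360°·(7.4 d)/(29.530 d) = 90.2°.
Illuminated fraction = (1 − cos 90.2°)/2 = (1 − (-0.004))/2 ≈ 0.502, so 50%.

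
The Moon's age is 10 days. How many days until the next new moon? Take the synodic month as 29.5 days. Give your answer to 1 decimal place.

19.5 days

One full lunation from the last new moon is 29.5 d; remaining = 29.5 − 10 = 19.500 d.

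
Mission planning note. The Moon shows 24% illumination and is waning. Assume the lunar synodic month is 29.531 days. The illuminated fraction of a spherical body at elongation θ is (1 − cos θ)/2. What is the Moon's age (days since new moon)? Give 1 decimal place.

24.7 days

cos θ = 1 − 2f = 0.520, giving a principal value of 58.7°.
A waning Moon lies in 180°–360°, so θ = 360° − 58.7° = 301.3°.
At 360°/29.531 d per day, 301.3° corresponds to 24.72 days.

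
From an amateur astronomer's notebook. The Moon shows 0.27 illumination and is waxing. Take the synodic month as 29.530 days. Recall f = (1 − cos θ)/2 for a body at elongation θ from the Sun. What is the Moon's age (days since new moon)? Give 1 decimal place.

From f = (1 − cos θ)/2: cos θ = 1 − 2×0.27 = 0.460; arccos → 62.6°.
Waxing ⇒ before full, so θ = 62.6°.
Age = 29.530 × 62.6°/360° ≈ 5.14 days.

5.1 days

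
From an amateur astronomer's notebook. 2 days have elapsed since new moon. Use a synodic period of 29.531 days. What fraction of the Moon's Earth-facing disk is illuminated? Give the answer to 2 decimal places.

0.04

Elongation θ = 360° × 2/29.531 ≈ 24.4°.
cos 24.4° = 0.911, so f = (1 − 0.911)/2 = 0.045.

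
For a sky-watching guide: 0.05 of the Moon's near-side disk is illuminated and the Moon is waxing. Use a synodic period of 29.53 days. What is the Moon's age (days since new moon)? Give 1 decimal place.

2.1 days

cos θ = 1 − 2f = 0.900, giving a principal value of 25.8°.
The Moon is waxing (0°–180°), so θ = 25.8° directly.
That fraction of the synodic month is 25.8/360 × 29.53 d ≈ 2.12 d.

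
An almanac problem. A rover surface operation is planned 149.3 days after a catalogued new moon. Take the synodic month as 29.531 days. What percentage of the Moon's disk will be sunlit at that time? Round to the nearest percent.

Reduce mod P: 149.3 − 5×29.531 = 1.65 d into the current lunation.
The Moon has covered 1.65/29.531 of its cycle, so θ ≈ 360° × 1.65/29.531 = 20.1°.
cos 20.1° = 0.939, so f = (1 − 0.939)/2 = 0.030, so 3%.

3%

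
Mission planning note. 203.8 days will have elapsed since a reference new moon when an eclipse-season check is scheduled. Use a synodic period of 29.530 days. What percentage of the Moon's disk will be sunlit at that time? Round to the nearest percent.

9%

203.8 d spans 6 complete synodic months (6 × 29.530 = 177.18 d) plus 26.62 d.
Phase angle: θ = 360°·(26.62 d)/(29.530 d) = 324.5°.
cos 324.5° = 0.814, so f = (1 − 0.814)/2 = 0.093, so 9%.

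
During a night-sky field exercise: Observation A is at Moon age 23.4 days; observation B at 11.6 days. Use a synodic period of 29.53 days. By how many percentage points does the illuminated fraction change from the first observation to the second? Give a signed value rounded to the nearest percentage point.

θ₁ = 360° × 23.4/29.53 = 285.3°, f₁ = (1 − cos θ₁)/2 = 0.368.
θ₂ = 360° × 11.6/29.53 = 141.4°, f₂ = (1 − cos θ₂)/2 = 0.891.
Change = f₂ − f₁ = +0.523 → +52 percentage points.

+52 percentage points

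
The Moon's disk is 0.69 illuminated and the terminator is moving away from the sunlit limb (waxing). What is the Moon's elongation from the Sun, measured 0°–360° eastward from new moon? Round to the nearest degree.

Invert f = (1 − cos θ)/2 to get cos θ = 1 − 2(0.69) = -0.380, hence θ₀ = arccos -0.380 = 112.3°.
Before full moon the principal value applies: θ = 112.3°.

112°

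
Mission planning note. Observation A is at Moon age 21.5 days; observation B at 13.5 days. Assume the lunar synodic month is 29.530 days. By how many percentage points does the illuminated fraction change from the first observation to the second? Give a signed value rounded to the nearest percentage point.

First observation: θ = 360°·21.5/29.530 = 262.1°, so f = 0.569.
Second observation: θ = 164.6°, f = 0.982.
Δf = 0.982 − 0.569 = +0.413, i.e. +41 pp.

+41 pp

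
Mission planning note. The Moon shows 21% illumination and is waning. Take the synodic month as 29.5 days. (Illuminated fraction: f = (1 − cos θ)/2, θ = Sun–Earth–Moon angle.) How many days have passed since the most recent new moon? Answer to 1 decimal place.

25.0 days

cos θ = 1 − 2f = 0.580, giving a principal value of 54.5°.
Since the Moon is past full (waning), take the reflex angle: θ = 360° − 54.5° = 305.5°.
That fraction of the synodic month is 305.5/360 × 29.5 d ≈ 25.03 d.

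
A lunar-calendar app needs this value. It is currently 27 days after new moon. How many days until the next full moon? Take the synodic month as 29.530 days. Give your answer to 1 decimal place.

Full moon is 0.5 of the way through the cycle: age 0.5 × 29.530 = 14.765 d.
Already past this cycle's full moon; the next is at 14.765 + 29.530 = 44.295 d, so 44.295 − 27 = 17.295 days.

17.3 days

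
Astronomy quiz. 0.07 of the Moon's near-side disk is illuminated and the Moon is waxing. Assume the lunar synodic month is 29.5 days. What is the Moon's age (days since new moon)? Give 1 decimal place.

Invert f = (1 − cos θ)/2 to get cos θ = 1 − 2(0.07) = 0.860, hence θ₀ = arccos 0.860 = 30.7°.
The Moon is waxing (0°–180°), so θ = 30.7° directly.
At 360°/29.5 d per day, 30.7° corresponds to 2.51 days.

2.5 days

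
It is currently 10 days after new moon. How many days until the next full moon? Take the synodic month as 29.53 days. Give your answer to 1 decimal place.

4.8 days

Full moon occurs at elongation 180°, i.e. at age 29.53 × 180/360 = 14.765 d.
That is 14.765 − 10 = 4.765 days ahead.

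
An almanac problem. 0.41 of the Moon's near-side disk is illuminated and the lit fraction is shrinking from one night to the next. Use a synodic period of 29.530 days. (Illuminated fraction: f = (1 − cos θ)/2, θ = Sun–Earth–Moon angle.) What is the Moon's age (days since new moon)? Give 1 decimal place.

From f = (1 − cos θ)/2: cos θ = 1 − 2×0.41 = 0.180; arccos → 79.6°.
Since the Moon is past full (waning), take the reflex angle: θ = 360° − 79.6° = 280.4°.
At 360°/29.530 d per day, 280.4° corresponds to 23.00 days.

23.0 days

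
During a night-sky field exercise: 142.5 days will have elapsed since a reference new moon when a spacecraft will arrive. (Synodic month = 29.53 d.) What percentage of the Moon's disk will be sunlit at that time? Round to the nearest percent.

142.5 d spans 4 complete synodic months (4 × 29.53 = 118.12 d) plus 24.38 d.
Elongation θ = 360° × 24.38/29.53 ≈ 297.2°.
With cos θ = 0.457, the lit fraction is (1 − 0.457)/2 ≈ 0.271, so 27%.

27%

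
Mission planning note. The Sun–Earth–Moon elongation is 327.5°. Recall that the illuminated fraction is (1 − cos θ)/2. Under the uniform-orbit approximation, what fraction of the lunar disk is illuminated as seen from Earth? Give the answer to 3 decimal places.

0.078

Half-versine of 327.5°: (1 − 0.843)/2 = 0.078.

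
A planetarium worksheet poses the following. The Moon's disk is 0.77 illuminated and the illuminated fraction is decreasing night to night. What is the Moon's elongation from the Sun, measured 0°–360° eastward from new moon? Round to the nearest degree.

237°

cos θ = 1 − 2f = -0.540, giving a principal value of 122.7°.
A waning Moon lies in 180°–360°, so θ = 360° − 122.7° = 237.3°.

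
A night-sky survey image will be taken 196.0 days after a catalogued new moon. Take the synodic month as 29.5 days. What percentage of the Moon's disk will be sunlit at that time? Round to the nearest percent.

81%

196.0 d spans 6 complete synodic months (6 × 29.5 = 177.00 d) plus 19.00 d.
Phase angle: θ = 360°·(19.00 d)/(29.5 d) = 231.9°.
Illuminated fraction = (1 − cos 231.9°)/2 = (1 − (-0.618))/2 ≈ 0.809, so 81%.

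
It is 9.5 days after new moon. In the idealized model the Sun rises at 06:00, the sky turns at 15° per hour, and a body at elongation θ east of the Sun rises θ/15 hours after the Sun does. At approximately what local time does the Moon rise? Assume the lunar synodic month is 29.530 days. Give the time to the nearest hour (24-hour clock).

14:00

Phase angle: θ = 360°·(9.5 d)/(29.530 d) = 115.8°.
The Moon trails the Sun by θ/15 = 115.8/15 ≈ 7.72 hours.
06:00 + 7.72 h ≈ 13:43 → 14:00 to the nearest hour.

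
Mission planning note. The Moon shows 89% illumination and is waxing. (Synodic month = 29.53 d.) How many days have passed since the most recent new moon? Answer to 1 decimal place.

11.6 days

cos θ = 1 − 2f = -0.780, giving a principal value of 141.3°.
Before full moon the principal value applies: θ = 141.3°.
At 360°/29.53 d per day, 141.3° corresponds to 11.59 days.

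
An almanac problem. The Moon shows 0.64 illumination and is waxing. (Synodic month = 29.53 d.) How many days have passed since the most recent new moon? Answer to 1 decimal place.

8.7 days

cos θ = 1 − 2f = -0.280, giving a principal value of 106.3°.
Before full moon the principal value applies: θ = 106.3°.
At 360°/29.53 d per day, 106.3° corresponds to 8.72 days.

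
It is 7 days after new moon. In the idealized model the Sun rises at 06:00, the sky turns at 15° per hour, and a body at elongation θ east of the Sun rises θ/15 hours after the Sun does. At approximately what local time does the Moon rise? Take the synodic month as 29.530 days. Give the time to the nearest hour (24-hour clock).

12:00

The Moon has covered 7/29.530 of its cycle, so θ ≈ 360° × 7/29.530 = 85.3°.
At 15° of sky rotation per hour, 85.3° corresponds to a 5.69 h lag.
06:00 + 5.69 h ≈ 11:41 → 12:00 to the nearest hour.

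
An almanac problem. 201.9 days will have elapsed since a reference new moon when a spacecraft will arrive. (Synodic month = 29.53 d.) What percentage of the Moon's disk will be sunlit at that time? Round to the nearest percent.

24%

201.9 d spans 6 complete synodic months (6 × 29.53 = 177.18 d) plus 24.72 d.
The Moon has covered 24.72/29.53 of its cycle, so θ ≈ 360° × 24.72/29.53 = 301.4°.
With cos θ = 0.520, the lit fraction is (1 − 0.520)/2 ≈ 0.240, so 24%.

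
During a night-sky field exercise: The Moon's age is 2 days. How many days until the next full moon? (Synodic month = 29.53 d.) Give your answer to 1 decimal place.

12.8 days

Full moon is 0.5 of the way through the cycle: age 0.5 × 29.53 = 14.765 d.
That is 14.765 − 2 = 12.765 days ahead.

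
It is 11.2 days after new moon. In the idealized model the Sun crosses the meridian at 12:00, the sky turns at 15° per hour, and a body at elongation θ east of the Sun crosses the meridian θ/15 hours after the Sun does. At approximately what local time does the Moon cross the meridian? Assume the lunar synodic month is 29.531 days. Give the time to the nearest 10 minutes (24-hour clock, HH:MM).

21:10

Phase angle: θ = 360°·(11.2 d)/(29.531 d) = 136.5°.
The Moon trails the Sun by θ/15 = 136.5/15 ≈ 9.10 hours.
12:00 + 9.102 h ≈ 21:06 → 21:10 to the nearest ten minutes.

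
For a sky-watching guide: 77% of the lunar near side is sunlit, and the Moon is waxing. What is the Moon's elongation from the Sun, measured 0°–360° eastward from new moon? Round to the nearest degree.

From f = (1 − cos θ)/2: cos θ = 1 − 2×0.77 = -0.540; arccos → 122.7°.
The Moon is waxing (0°–180°), so θ = 122.7° directly.

123°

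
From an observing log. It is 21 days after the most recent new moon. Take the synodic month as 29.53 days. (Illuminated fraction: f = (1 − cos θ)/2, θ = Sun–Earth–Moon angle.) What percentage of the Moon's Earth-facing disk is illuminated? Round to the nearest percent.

Elongation θ = 360° × 21/29.53 ≈ 256.0°.
Illuminated fraction = (1 − cos 256.0°)/2 = (1 − (-0.242))/2 ≈ 0.621, so 62%.

62%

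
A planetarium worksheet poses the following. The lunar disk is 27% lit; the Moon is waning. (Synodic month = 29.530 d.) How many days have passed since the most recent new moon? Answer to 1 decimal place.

24.4 days

From f = (1 − cos θ)/2: cos θ = 1 − 2×0.27 = 0.460; arccos → 62.6°.
Since the Moon is past full (waning), take the reflex angle: θ = 360° − 62.6° = 297.4°.
Age = 29.530 × 297.4°/360° ≈ 24.39 days.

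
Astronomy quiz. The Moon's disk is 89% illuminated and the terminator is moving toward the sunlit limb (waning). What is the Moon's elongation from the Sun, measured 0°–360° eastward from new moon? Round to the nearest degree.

Invert f = (1 − cos θ)/2 to get cos θ = 1 − 2(0.89) = -0.780, hence θ₀ = arccos -0.780 = 141.3°.
Waning ⇒ past full, so θ = 360° − 141.3° = 218.7°.

219°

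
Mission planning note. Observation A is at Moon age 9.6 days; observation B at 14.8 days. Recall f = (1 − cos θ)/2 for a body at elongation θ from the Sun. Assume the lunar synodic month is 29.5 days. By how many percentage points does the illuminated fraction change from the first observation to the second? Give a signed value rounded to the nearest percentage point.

+27 percentage points

First observation: θ = 360°·9.6/29.5 = 117.2°, so f = 0.728.
Second observation: θ = 180.6°, f = 1.000.
Δf = 1.000 − 0.728 = +0.272, i.e. +27 pp.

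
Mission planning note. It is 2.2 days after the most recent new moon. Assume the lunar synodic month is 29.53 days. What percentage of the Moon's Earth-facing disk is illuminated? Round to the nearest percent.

5%

Elongation θ = 360° × 2.2/29.53 ≈ 26.8°.
cos 26.8° = 0.892, so f = (1 − 0.892)/2 = 0.054, so 5%.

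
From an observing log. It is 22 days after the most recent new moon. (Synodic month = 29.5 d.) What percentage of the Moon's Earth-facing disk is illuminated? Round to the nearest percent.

51%

Phase angle: θ = 360°·(22 d)/(29.5 d) = 268.5°.
Illuminated fraction = (1 − cos 268.5°)/2 = (1 − (-0.027))/2 ≈ 0.513, so 51%.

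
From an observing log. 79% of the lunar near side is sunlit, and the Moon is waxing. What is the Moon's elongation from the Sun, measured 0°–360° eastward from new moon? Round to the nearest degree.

cos θ = 1 − 2f = -0.580, giving a principal value of 125.5°.
The Moon is waxing (0°–180°), so θ = 125.5° directly.

125°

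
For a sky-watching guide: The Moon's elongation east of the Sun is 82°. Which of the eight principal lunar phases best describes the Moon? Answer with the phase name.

82° lies in the first quarter sector of the 8-phase cycle.

first quarter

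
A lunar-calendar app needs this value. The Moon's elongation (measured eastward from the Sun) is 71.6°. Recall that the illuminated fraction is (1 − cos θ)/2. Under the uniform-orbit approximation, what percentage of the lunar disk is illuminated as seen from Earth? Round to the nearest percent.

cos 71.6° = 0.316, so f = (1 − 0.316)/2 = 0.342, i.e. 34%.

34%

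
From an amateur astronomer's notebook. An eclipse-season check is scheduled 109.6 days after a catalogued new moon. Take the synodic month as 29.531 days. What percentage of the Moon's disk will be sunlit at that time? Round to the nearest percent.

62%

Reduce mod P: 109.6 − 3×29.531 = 21.01 d into the current lunation.
Elongation θ = 360° × 21.01/29.531 ≈ 256.1°.
Illuminated fraction = (1 − cos 256.1°)/2 = (1 − (-0.240))/2 ≈ 0.620, so 62%.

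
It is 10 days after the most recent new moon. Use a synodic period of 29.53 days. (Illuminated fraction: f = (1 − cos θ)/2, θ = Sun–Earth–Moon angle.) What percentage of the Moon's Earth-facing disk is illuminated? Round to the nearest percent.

Elongation θ = 360° × 10/29.53 ≈ 121.9°.
Illuminated fraction = (1 − cos 121.9°)/2 = (1 − (-0.529))/2 ≈ 0.764, so 76%.

76%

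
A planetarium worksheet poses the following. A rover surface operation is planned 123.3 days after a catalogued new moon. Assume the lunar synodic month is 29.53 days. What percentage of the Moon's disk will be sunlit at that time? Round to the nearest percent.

27%

123.3 d spans 4 complete synodic months (4 × 29.53 = 118.12 d) plus 5.18 d.
Phase angle: θ = 360°·(5.18 d)/(29.53 d) = 63.1°.
Illuminated fraction = (1 − cos 63.1°)/2 = (1 − 0.452)/2 ≈ 0.274, so 27%.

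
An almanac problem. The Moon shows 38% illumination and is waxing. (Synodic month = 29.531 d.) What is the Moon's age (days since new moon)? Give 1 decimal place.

From f = (1 − cos θ)/2: cos θ = 1 − 2×0.38 = 0.240; arccos → 76.1°.
Before full moon the principal value applies: θ = 76.1°.
At 360°/29.531 d per day, 76.1° corresponds to 6.24 days.

6.2 days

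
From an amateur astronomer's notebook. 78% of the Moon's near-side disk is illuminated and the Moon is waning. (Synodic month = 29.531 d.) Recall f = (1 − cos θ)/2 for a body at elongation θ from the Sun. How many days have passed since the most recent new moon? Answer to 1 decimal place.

19.4 days

cos θ = 1 − 2f = -0.560, giving a principal value of 124.1°.
Since the Moon is past full (waning), take the reflex angle: θ = 360° − 124.1° = 235.9°.
Age = 29.531 × 235.9°/360° ≈ 19.35 days.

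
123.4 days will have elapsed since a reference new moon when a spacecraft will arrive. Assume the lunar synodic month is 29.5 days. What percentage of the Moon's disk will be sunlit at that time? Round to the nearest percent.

30%

Reduce mod P: 123.4 − 4×29.5 = 5.40 d into the current lunation.
Elongation θ = 360° × 5.40/29.5 ≈ 65.9°.
cos 65.9° = 0.408, so f = (1 − 0.408)/2 = 0.296, so 30%.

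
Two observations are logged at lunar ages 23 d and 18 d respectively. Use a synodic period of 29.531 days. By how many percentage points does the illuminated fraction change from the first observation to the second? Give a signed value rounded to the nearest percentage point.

+48 pp

First observation: θ = 360°·23/29.531 = 280.4°, so f = 0.410.
Second observation: θ = 219.4°, f = 0.886.
Δf = 0.886 − 0.410 = +0.476, i.e. +48 pp.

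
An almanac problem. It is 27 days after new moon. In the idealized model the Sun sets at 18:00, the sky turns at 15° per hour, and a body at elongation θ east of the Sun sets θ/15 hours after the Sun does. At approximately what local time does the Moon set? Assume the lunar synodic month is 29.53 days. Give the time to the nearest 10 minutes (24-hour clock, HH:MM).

16:00

Elongation θ = 360° × 27/29.53 ≈ 329.2°.
Delay after the Sun = 329.2° / (15°/h) ≈ 21.94 h.
18:00 + 21.944 h ≈ 15:57 → 16:00 to the nearest ten minutes.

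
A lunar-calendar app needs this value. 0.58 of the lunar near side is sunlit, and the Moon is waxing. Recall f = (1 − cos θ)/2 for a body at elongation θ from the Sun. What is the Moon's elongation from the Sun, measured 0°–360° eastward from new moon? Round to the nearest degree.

99°

From f = (1 − cos θ)/2: cos θ = 1 − 2×0.58 = -0.160; arccos → 99.2°.
Waxing ⇒ before full, so θ = 99.2°.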